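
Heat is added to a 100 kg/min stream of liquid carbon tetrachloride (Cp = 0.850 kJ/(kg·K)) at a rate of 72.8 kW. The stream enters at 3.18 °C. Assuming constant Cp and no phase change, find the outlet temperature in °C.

Q = 72.8 kW = 4368 kJ/min
ΔT = Q/(ṁ·Cp) = 4368/(100×0.850) = 51.388 K
T_out = 3.18 + 51.388 = 54.568 °C

T_out = 54.6 °C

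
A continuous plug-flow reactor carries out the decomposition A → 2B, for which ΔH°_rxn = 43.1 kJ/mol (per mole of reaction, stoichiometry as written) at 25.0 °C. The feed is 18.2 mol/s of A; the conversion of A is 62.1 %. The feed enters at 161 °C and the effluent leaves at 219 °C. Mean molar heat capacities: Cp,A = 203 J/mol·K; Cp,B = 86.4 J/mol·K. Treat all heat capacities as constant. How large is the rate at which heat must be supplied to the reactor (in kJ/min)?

Extent of reaction ξ = 0.621 × 18.2 = 11.302 mol/s
Reaction term: ξ·ΔH°_rxn = 11.302 × 43.1 = 487.12 kJ/s
Sensible, feed 161→25 °C: -502.47 kJ/s
Outlet flows (mol/s): A 6.8978, B 22.604
Sensible, products 25→219 °C: 650.54 kJ/s
Q = ΔH = 635.19 kJ/s = 635.19 kW
Heat supplied = 38112 kJ/min

Q_in = 38100 kJ/min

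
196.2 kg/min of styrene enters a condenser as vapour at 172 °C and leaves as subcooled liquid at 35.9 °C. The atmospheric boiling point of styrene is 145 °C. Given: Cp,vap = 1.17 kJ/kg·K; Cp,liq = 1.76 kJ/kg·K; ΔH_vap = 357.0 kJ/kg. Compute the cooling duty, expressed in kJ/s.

Q_c = 1900 kJ/s

vapour 172→145 °C: -31.59 kJ/kg
condensation at 145 °C: -357 kJ/kg
liquid 145→35.9 °C: -192.02 kJ/kg
Δh = -31.59 + -357 + -192.02 = -580.61 kJ/kg
Q = ṁ·Δh = 196.2 kg/min × -580.61 kJ/kg = -113910 kJ/min
|Q| = 1898.6 kW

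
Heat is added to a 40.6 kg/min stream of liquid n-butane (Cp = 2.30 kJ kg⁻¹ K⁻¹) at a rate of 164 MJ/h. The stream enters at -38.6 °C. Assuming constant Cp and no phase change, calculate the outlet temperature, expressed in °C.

T_out = -9.33 °C

Q = 164 MJ/h = 2733.3 kJ/min
ΔT = Q/(ṁ·Cp) = 2733.3/(40.6×2.30) = 29.271 K
T_out = -38.6 + 29.271 = -9.3289 °C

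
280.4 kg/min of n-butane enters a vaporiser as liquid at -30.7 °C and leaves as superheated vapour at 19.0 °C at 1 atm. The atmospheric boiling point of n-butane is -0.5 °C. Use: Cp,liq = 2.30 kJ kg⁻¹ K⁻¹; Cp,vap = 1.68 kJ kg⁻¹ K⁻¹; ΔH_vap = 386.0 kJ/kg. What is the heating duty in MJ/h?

liquid -30.7→-0.5 °C: 69.46 kJ/kg
vaporisation at -0.5 °C: 386 kJ/kg
vapour -0.5→19.0 °C: 32.76 kJ/kg
Δh = 69.46 + 386 + 32.76 = 488.22 kJ/kg
Q = ṁ·Δh = 280.4 kg/min × 488.22 kJ/kg = 136900 kJ/min
|Q| = 2281.6 kW = 8213.8 MJ/h

Q = 8210 MJ/h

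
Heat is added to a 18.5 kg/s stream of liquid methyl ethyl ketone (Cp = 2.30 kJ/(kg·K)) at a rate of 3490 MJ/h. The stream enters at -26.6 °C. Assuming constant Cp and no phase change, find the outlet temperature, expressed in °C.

T_out = -3.82 °C

Q = 3490 MJ/h = 969.44 kJ/s
ΔT = Q/(ṁ·Cp) = 969.44/(18.5×2.30) = 22.784 K
T_out = -26.6 + 22.784 = -3.8163 °C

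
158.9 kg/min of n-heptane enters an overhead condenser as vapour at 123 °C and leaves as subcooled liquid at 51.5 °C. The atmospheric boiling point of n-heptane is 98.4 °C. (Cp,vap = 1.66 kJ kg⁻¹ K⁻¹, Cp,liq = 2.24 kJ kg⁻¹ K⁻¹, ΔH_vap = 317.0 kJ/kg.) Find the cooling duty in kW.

Q_c = 1230 kW

vapour 123→98.4 °C: -40.836 kJ/kg
condensation at 98.4 °C: -317 kJ/kg
liquid 98.4→51.5 °C: -105.06 kJ/kg
Δh = -40.836 + -317 + -105.06 = -462.89 kJ/kg
Q = ṁ·Δh = 158.9 kg/min × -462.89 kJ/kg = -73554 kJ/min
|Q| = 1225.9 kW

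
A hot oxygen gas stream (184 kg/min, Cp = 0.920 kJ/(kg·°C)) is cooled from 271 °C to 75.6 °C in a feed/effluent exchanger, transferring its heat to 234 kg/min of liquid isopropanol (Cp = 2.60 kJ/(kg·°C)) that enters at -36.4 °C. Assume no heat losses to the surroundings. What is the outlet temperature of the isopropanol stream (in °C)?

Heat released by hot stream: Q = 184 × 0.920 × (271 − 75.6) = 33077 kJ/min
Energy balance on cold side (adiabatic exchanger): Q = ṁ_c·Cp_c·(T_c,out − T_c,in)
T_c,out = -36.4 + 33077/(234 × 2.60) = 17.968 °C

T_c,out = 18.0 °C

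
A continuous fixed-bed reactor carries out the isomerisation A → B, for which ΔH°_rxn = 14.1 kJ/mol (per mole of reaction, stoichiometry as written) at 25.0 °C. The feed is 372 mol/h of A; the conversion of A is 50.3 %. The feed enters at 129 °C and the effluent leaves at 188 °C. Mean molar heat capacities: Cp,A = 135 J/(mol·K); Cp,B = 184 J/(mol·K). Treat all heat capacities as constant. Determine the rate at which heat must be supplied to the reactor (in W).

Q_in = 1970 W

Extent of reaction ξ = 0.503 × 372 = 187.12 mol/h
Reaction term: ξ·ΔH°_rxn = 187.12 × 14.1 = 2638.3 kJ/h
Sensible, feed 129→25 °C: -5222.9 kJ/h
Outlet flows (mol/h): A 184.88, B 187.12
Sensible, products 25→188 °C: 9680.4 kJ/h
Q = ΔH = 7095.8 kJ/h = 1.9711 kW
Heat supplied = 1971.1 W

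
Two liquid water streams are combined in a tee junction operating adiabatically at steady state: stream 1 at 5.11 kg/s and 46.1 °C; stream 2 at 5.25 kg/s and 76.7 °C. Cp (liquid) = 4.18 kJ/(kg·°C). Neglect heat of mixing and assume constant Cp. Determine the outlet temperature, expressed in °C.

Energy balance with Q = 0: Σ ṁᵢCp,ᵢ(T_out − Tᵢ) = 0
Σ ṁᵢCp,ᵢTᵢ = 5.11×4.18×46.1 + 5.25×4.18×76.7 = 2667.9
Σ ṁᵢCp,ᵢ = 5.11×4.18 + 5.25×4.18 = 43.305
T_out = 2667.9 / 43.305 = 61.607 °C

T_out = 61.6 °C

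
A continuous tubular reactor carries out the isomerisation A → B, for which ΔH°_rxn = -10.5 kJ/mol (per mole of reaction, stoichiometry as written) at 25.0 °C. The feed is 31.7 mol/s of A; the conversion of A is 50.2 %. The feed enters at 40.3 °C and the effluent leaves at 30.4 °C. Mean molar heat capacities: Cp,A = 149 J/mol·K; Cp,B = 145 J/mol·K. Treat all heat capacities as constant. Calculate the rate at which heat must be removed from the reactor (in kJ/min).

Extent of reaction ξ = 0.502 × 31.7 = 15.913 mol/s
Reaction term: ξ·ΔH°_rxn = 15.913 × -10.5 = -167.09 kJ/s
Sensible, feed 40.3→25 °C: -72.266 kJ/s
Outlet flows (mol/s): A 15.787, B 15.913
Sensible, products 25→30.4 °C: 25.162 kJ/s
Q = ΔH = -214.2 kJ/s = -214.2 kW
Heat removed = 12852 kJ/min

Q_out = 12900 kJ/min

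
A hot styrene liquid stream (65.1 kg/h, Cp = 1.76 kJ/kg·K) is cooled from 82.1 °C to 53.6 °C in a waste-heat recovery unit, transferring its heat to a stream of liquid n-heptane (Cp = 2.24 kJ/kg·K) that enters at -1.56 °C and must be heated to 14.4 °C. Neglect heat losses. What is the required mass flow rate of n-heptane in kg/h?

ṁ_c = 91.3 kg/h

Heat released by hot stream: Q = 65.1 × 1.76 × (82.1 − 53.6) = 3265.4 kJ/h
Energy balance on cold side (adiabatic exchanger): Q = ṁ_c·Cp_c·(T_c,out − T_c,in)
ṁ_c = 3265.4 / [2.24 × (14.4 − -1.56)] = 91.339 kg/h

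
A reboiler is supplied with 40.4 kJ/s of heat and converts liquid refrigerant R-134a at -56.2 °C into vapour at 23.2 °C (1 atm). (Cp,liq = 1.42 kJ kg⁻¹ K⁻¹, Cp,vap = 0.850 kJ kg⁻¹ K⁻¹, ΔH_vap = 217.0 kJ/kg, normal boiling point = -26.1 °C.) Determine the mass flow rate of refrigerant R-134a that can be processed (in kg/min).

Δh = 1.42×(-26.1−-56.2) + 217.0 + 0.850×(23.2−-26.1) = 301.65 kJ/kg
Q = 40.4 kJ/s = 40.4 kJ/s = 2424 kJ/min
ṁ = Q/Δh = 2424 / 301.65 = 8.0359 kg/min

ṁ = 8.04 kg/min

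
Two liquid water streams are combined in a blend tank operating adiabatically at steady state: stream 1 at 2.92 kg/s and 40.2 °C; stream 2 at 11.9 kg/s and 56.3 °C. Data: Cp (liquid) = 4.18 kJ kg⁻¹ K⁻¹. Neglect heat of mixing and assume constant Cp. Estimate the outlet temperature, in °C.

T_out = 53.1 °C

Adiabatic, steady state ⇒ Σ ṁᵢCp,ᵢ(T_out − Tᵢ) = 0
Σ ṁᵢCp,ᵢTᵢ = 2.92×4.18×40.2 + 11.9×4.18×56.3 = 3291.1
Σ ṁᵢCp,ᵢ = 2.92×4.18 + 11.9×4.18 = 61.948
T_out = 3291.1 / 61.948 = 53.128 °C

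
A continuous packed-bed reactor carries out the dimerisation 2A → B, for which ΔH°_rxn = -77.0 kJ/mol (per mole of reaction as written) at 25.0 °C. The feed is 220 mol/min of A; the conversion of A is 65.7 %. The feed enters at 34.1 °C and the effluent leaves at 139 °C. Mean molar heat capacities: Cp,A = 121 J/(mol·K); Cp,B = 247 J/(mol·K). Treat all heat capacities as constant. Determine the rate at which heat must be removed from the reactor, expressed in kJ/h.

Q_out = 164000 kJ/h

Extent of reaction ξ = 0.657 × 220 / 2 = 72.27 mol/min
Reaction term: ξ·ΔH°_rxn = 72.27 × -77.0 = -5564.8 kJ/min
Sensible, feed 34.1→25 °C: -242.24 kJ/min
Outlet flows (mol/min): A 75.46, B 72.27
Sensible, products 25→139 °C: 3075.9 kJ/min
Q = ΔH = -2731.2 kJ/min = -45.519 kW
Heat removed = 163870 kJ/h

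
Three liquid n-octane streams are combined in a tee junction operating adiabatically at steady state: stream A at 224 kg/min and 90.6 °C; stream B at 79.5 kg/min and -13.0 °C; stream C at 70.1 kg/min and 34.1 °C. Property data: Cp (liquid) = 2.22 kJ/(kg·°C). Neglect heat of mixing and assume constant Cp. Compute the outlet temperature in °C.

T_out = 58.0 °C

Energy balance with Q = 0: Σ ṁᵢCp,ᵢ(T_out − Tᵢ) = 0
Σ ṁᵢCp,ᵢTᵢ = 224×2.22×90.6 + 79.5×2.22×-13.0 + 70.1×2.22×34.1 = 48066
Σ ṁᵢCp,ᵢ = 224×2.22 + 79.5×2.22 + 70.1×2.22 = 829.39
T_out = 48066 / 829.39 = 57.953 °C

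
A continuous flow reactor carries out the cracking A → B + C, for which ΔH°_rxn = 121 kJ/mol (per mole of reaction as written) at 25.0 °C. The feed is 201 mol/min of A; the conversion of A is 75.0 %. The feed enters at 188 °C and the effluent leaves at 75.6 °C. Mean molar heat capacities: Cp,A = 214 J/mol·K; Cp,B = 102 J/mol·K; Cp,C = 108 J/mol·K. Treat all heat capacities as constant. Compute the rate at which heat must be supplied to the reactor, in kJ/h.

Extent of reaction ξ = 0.750 × 201 = 150.75 mol/min
Reaction term: ξ·ΔH°_rxn = 150.75 × 121 = 18241 kJ/min
Sensible, feed 188→25 °C: -7011.3 kJ/min
Outlet flows (mol/min): A 50.25, B 150.75, C 150.75
Sensible, products 25→75.6 °C: 2146 kJ/min
Q = ΔH = 13375 kJ/min = 222.92 kW
Heat supplied = 802530 kJ/h

Q_in = 803000 kJ/h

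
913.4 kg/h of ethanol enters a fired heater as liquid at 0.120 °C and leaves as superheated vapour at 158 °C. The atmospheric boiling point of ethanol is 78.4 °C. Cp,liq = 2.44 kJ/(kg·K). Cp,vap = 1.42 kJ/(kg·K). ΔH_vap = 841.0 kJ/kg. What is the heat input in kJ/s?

Q = 291 kJ/s

liquid 0.120→78.4 °C: 191 kJ/kg
vaporisation at 78.4 °C: 841 kJ/kg
vapour 78.4→158 °C: 113.03 kJ/kg
Δh = 191 + 841 + 113.03 = 1145 kJ/kg
Q = ṁ·Δh = 913.4 kg/h × 1145 kJ/kg = 1.0459e+06 kJ/h
|Q| = 290.52 kW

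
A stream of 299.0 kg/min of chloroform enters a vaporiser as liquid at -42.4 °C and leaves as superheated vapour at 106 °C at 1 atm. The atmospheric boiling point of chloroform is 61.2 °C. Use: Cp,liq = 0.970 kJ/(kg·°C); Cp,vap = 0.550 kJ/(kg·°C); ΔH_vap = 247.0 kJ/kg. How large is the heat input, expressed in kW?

Q = 1850 kW

liquid -42.4→61.2 °C: 100.49 kJ/kg
vaporisation at 61.2 °C: 247 kJ/kg
vapour 61.2→106 °C: 24.64 kJ/kg
Δh = 100.49 + 247 + 24.64 = 372.13 kJ/kg
Q = ṁ·Δh = 299.0 kg/min × 372.13 kJ/kg = 111270 kJ/min
|Q| = 1854.5 kW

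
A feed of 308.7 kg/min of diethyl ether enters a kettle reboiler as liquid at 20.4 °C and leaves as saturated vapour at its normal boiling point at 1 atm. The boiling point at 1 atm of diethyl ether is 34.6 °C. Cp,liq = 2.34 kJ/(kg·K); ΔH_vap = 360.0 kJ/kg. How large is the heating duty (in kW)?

Q = 2020 kW

liquid 20.4→34.6 °C: 33.228 kJ/kg
vaporisation at 34.6 °C: 360 kJ/kg
Δh = 33.228 + 360 = 393.23 kJ/kg
Q = ṁ·Δh = 308.7 kg/min × 393.23 kJ/kg = 121390 kJ/min
|Q| = 2023.2 kW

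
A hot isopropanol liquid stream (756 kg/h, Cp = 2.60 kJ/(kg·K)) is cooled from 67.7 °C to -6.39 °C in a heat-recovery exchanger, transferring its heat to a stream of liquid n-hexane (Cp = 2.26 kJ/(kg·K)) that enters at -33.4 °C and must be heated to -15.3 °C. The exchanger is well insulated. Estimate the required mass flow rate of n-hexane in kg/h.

ṁ_c = 3560 kg/h

Heat released by hot stream: Q = 756 × 2.60 × (67.7 − -6.39) = 145630 kJ/h
Energy balance on cold side (adiabatic exchanger): Q = ṁ_c·Cp_c·(T_c,out − T_c,in)
ṁ_c = 145630 / [2.26 × (-15.3 − -33.4)] = 3560.1 kg/h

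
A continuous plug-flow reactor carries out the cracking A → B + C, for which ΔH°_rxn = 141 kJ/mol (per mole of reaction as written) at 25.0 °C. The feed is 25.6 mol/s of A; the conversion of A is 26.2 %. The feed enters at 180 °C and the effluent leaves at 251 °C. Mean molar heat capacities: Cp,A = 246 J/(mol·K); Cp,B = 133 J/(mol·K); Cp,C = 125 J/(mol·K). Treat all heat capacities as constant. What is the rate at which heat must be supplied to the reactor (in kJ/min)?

Q_in = 84700 kJ/min

Extent of reaction ξ = 0.262 × 25.6 = 6.7072 mol/s
Reaction term: ξ·ΔH°_rxn = 6.7072 × 141 = 945.72 kJ/s
Sensible, feed 180→25 °C: -976.13 kJ/s
Outlet flows (mol/s): A 18.893, B 6.7072, C 6.7072
Sensible, products 25→251 °C: 1441.4 kJ/s
Q = ΔH = 1411 kJ/s = 1411 kW
Heat supplied = 84662 kJ/min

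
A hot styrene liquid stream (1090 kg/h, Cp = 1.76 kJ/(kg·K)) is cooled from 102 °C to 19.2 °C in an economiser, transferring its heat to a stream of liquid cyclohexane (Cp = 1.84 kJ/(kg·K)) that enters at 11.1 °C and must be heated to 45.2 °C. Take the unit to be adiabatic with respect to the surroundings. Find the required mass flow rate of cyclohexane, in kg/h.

Heat released by hot stream: Q = 1090 × 1.76 × (102 − 19.2) = 158840 kJ/h
Energy balance on cold side (adiabatic exchanger): Q = ṁ_c·Cp_c·(T_c,out − T_c,in)
ṁ_c = 158840 / [1.84 × (45.2 − 11.1)] = 2531.6 kg/h

ṁ_c = 2530 kg/h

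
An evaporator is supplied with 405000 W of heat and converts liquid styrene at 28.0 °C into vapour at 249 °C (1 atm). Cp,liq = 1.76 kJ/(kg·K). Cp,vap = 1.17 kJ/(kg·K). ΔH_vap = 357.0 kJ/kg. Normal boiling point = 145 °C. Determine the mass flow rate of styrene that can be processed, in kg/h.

ṁ = 2130 kg/h

Δh = 1.76×(145−28.0) + 357.0 + 1.17×(249−145) = 684.6 kJ/kg
Q = 405000 W = 405 kJ/s = 1.458e+06 kJ/h
ṁ = Q/Δh = 1.458e+06 / 684.6 = 2129.7 kg/h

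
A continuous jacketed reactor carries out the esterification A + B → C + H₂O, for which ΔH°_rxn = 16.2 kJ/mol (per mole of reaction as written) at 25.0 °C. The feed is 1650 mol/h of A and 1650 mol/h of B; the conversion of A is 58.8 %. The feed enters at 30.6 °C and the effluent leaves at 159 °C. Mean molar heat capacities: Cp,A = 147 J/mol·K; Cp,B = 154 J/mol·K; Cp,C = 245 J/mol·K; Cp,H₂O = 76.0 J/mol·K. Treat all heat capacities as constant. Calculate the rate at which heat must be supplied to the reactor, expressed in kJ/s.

Extent of reaction ξ = 0.588 × 1650 = 970.2 mol/h
Reaction term: ξ·ΔH°_rxn = 970.2 × 16.2 = 15717 kJ/h
Sensible, feed 30.6→25 °C: -2781.2 kJ/h
Outlet flows (mol/h): A 679.8, B 679.8, C 970.2, H₂O 970.2
Sensible, products 25→159 °C: 69151 kJ/h
Q = ΔH = 82087 kJ/h = 22.802 kW
Heat supplied = 22.802 kJ/s

Q_in = 22.8 kJ/s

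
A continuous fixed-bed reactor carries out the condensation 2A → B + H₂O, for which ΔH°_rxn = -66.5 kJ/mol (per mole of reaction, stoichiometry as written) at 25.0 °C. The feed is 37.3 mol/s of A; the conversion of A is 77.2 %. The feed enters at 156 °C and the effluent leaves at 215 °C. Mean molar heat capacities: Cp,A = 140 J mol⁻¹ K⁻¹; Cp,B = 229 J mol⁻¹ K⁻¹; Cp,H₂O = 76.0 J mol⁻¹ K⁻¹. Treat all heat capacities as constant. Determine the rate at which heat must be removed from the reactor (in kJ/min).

Extent of reaction ξ = 0.772 × 37.3 / 2 = 14.398 mol/s
Reaction term: ξ·ΔH°_rxn = 14.398 × -66.5 = -957.45 kJ/s
Sensible, feed 156→25 °C: -684.08 kJ/s
Outlet flows (mol/s): A 8.5044, B 14.398, H₂O 14.398
Sensible, products 25→215 °C: 1060.6 kJ/s
Q = ΔH = -580.97 kJ/s = -580.97 kW
Heat removed = 34858 kJ/min

Q_out = 34900 kJ/min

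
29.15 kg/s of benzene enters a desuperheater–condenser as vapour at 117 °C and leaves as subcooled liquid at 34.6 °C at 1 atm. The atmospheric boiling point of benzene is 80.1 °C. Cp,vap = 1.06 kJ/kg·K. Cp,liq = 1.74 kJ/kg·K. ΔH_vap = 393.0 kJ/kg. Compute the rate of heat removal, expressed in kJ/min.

Q_c = 894000 kJ/min

vapour 117→80.1 °C: -39.114 kJ/kg
condensation at 80.1 °C: -393 kJ/kg
liquid 80.1→34.6 °C: -79.17 kJ/kg
Δh = -39.114 + -393 + -79.17 = -511.28 kJ/kg
Q = ṁ·Δh = 29.15 kg/s × -511.28 kJ/kg = -14904 kJ/s
|Q| = 14904 kW = 894240 kJ/min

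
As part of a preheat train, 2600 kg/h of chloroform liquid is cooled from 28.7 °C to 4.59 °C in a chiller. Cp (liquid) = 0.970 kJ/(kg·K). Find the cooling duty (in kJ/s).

Q_c = 16.9 kJ/s

Q = ṁ·Cp·ΔT = 2600 × 0.970 × (4.59 − 28.7) = -60805 kJ/h
Converting: 60805 / 3600 s = 16.89 kW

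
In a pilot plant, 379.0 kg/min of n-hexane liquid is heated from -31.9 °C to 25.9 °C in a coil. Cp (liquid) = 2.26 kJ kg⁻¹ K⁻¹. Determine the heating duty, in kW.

Q = ṁ·Cp·ΔT = 379.0 × 2.26 × (25.9 − -31.9) = 49508 kJ/min
Converting: 49508 / 60 s = 825.13 kW

Q = 825 kW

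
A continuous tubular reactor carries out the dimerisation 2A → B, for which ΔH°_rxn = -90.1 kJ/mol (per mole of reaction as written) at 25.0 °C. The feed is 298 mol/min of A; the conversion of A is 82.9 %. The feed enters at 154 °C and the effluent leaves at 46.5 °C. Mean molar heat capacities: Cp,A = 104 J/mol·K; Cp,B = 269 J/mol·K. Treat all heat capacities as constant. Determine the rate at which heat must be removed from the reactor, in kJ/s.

Q_out = 238 kJ/s

Extent of reaction ξ = 0.829 × 298 / 2 = 123.52 mol/min
Reaction term: ξ·ΔH°_rxn = 123.52 × -90.1 = -11129 kJ/min
Sensible, feed 154→25 °C: -3998 kJ/min
Outlet flows (mol/min): A 50.958, B 123.52
Sensible, products 25→46.5 °C: 828.33 kJ/min
Q = ΔH = -14299 kJ/min = -238.31 kW
Heat removed = 238.31 kJ/s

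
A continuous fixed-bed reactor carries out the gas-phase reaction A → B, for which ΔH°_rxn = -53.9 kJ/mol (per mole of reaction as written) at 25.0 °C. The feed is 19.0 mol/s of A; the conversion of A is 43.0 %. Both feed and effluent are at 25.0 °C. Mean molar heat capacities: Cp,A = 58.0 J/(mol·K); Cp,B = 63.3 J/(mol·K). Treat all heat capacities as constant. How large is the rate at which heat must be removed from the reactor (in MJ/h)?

Q_out = 1590 MJ/h

Extent of reaction ξ = 0.430 × 19.0 = 8.17 mol/s
Reaction term: ξ·ΔH°_rxn = 8.17 × -53.9 = -440.36 kJ/s
Q = ΔH = -440.36 kJ/s = -440.36 kW
Heat removed = 1585.3 MJ/h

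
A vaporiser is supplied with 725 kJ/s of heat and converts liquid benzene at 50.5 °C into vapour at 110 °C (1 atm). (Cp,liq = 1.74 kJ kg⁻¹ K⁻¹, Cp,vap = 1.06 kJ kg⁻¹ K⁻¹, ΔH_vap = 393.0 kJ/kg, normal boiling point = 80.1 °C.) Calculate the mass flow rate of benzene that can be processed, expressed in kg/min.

Δh = 1.74×(80.1−50.5) + 393.0 + 1.06×(110−80.1) = 476.2 kJ/kg
Q = 725 kJ/s = 725 kJ/s = 43500 kJ/min
ṁ = Q/Δh = 43500 / 476.2 = 91.349 kg/min

ṁ = 91.3 kg/min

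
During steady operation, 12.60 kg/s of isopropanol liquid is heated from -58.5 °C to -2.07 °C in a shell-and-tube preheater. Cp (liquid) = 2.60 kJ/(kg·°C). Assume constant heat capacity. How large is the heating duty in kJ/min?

Q = ṁ·Cp·ΔT = 12.60 × 2.60 × (-2.07 − -58.5) = 1848.6 kJ/s
Heating duty = 110920 kJ/min

Q = 111000 kJ/min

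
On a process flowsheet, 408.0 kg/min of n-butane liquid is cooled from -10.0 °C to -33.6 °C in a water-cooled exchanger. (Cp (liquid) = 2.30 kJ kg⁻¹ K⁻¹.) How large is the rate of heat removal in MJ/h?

Q_c = 1330 MJ/h

Q = ṁ·Cp·ΔT = 408.0 × 2.30 × (-33.6 − -10.0) = -22146 kJ/min
Converting: 22146 / 60 s = 369.1 kW
Cooling duty = 1328.8 MJ/h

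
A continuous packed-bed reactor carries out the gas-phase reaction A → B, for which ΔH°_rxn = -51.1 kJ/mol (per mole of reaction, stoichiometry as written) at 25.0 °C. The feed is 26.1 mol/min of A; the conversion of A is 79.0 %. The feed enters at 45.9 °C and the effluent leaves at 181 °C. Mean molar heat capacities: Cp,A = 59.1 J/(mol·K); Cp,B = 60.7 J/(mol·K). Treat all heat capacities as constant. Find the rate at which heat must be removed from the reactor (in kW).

Extent of reaction ξ = 0.790 × 26.1 = 20.619 mol/min
Reaction term: ξ·ΔH°_rxn = 20.619 × -51.1 = -1053.6 kJ/min
Sensible, feed 45.9→25 °C: -32.238 kJ/min
Outlet flows (mol/min): A 5.481, B 20.619
Sensible, products 25→181 °C: 245.78 kJ/min
Q = ΔH = -840.09 kJ/min = -14.002 kW
Heat removed = 14.002 kW

Q_out = 14.0 kW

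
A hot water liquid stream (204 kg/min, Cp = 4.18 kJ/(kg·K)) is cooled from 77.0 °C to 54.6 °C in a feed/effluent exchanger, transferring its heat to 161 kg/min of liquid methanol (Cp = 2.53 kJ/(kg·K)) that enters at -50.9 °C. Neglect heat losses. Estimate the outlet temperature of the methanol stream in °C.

T_c,out = -4.01 °C

Heat released by hot stream: Q = 204 × 4.18 × (77.0 − 54.6) = 19101 kJ/min
Energy balance on cold side (adiabatic exchanger): Q = ṁ_c·Cp_c·(T_c,out − T_c,in)
T_c,out = -50.9 + 19101/(161 × 2.53) = -4.007 °C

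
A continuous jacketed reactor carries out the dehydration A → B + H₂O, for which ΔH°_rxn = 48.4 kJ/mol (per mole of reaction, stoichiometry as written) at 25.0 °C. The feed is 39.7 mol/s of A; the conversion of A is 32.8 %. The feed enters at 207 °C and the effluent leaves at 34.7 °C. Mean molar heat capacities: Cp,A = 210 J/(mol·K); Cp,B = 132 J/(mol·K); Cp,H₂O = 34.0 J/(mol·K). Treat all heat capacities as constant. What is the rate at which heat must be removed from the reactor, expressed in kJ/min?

Q_out = 48700 kJ/min

Extent of reaction ξ = 0.328 × 39.7 = 13.022 mol/s
Reaction term: ξ·ΔH°_rxn = 13.022 × 48.4 = 630.25 kJ/s
Sensible, feed 207→25 °C: -1517.3 kJ/s
Outlet flows (mol/s): A 26.678, B 13.022, H₂O 13.022
Sensible, products 25→34.7 °C: 75.311 kJ/s
Q = ΔH = -811.78 kJ/s = -811.78 kW
Heat removed = 48707 kJ/min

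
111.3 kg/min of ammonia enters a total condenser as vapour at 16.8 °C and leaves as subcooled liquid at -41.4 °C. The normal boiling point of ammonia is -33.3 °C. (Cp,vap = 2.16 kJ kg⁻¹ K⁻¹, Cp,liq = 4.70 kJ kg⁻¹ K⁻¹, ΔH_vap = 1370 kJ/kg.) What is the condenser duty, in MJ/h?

vapour 16.8→-33.3 °C: -108.22 kJ/kg
condensation at -33.3 °C: -1370 kJ/kg
liquid -33.3→-41.4 °C: -38.07 kJ/kg
Δh = -108.22 + -1370 + -38.07 = -1516.3 kJ/kg
Q = ṁ·Δh = 111.3 kg/min × -1516.3 kJ/kg = -168760 kJ/min
|Q| = 2812.7 kW = 10126 MJ/h

Q_c = 10100 MJ/h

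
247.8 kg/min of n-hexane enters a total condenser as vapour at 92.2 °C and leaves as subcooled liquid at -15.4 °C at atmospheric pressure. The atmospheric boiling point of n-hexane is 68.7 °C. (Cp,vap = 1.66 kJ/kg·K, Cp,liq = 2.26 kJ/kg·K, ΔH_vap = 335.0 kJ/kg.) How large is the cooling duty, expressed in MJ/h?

Q_c = 8390 MJ/h

vapour 92.2→68.7 °C: -39.01 kJ/kg
condensation at 68.7 °C: -335 kJ/kg
liquid 68.7→-15.4 °C: -190.07 kJ/kg
Δh = -39.01 + -335 + -190.07 = -564.08 kJ/kg
Q = ṁ·Δh = 247.8 kg/min × -564.08 kJ/kg = -139780 kJ/min
|Q| = 2329.6 kW = 8386.7 MJ/h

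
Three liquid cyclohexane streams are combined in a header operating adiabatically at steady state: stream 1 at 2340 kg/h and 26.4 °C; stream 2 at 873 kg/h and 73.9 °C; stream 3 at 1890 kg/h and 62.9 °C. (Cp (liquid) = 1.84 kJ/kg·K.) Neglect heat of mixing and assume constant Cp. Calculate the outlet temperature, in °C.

Adiabatic, steady state ⇒ Σ ṁᵢCp,ᵢ(T_out − Tᵢ) = 0
Σ ṁᵢCp,ᵢTᵢ = 2340×1.84×26.4 + 873×1.84×73.9 + 1890×1.84×62.9 = 451120
Σ ṁᵢCp,ᵢ = 2340×1.84 + 873×1.84 + 1890×1.84 = 9389.5
T_out = 451120 / 9389.5 = 48.045 °C

T_out = 48.0 °C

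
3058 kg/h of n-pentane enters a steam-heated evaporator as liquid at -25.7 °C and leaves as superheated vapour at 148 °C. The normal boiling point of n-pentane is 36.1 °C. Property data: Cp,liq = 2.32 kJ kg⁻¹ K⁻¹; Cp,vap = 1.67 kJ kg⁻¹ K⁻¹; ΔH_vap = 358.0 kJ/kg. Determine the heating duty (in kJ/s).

liquid -25.7→36.1 °C: 143.38 kJ/kg
vaporisation at 36.1 °C: 358 kJ/kg
vapour 36.1→148 °C: 186.87 kJ/kg
Δh = 143.38 + 358 + 186.87 = 688.25 kJ/kg
Q = ṁ·Δh = 3058 kg/h × 688.25 kJ/kg = 2.1047e+06 kJ/h
|Q| = 584.63 kW

Q = 585 kJ/s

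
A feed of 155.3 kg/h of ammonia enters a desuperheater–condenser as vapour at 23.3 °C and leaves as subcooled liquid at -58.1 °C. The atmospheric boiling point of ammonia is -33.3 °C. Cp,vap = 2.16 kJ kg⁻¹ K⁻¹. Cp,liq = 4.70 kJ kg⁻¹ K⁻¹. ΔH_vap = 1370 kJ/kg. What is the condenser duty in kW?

Q_c = 69.4 kW

vapour 23.3→-33.3 °C: -122.26 kJ/kg
condensation at -33.3 °C: -1370 kJ/kg
liquid -33.3→-58.1 °C: -116.56 kJ/kg
Δh = -122.26 + -1370 + -116.56 = -1608.8 kJ/kg
Q = ṁ·Δh = 155.3 kg/h × -1608.8 kJ/kg = -249850 kJ/h
|Q| = 69.403 kW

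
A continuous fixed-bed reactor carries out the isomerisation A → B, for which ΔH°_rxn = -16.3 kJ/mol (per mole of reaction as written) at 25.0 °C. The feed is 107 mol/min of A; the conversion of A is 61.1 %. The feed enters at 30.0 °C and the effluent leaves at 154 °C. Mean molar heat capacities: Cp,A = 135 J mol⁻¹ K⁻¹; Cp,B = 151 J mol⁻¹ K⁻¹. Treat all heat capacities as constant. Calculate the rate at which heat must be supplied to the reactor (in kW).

Extent of reaction ξ = 0.611 × 107 = 65.377 mol/min
Reaction term: ξ·ΔH°_rxn = 65.377 × -16.3 = -1065.6 kJ/min
Sensible, feed 30.0→25 °C: -72.225 kJ/min
Outlet flows (mol/min): A 41.623, B 65.377
Sensible, products 25→154 °C: 1998.3 kJ/min
Q = ΔH = 860.47 kJ/min = 14.341 kW
Heat supplied = 14.341 kW

Q_in = 14.3 kW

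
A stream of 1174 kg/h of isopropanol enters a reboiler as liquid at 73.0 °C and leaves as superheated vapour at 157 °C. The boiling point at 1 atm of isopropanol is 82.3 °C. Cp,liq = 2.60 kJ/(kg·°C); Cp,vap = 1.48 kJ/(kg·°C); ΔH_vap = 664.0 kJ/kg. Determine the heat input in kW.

liquid 73.0→82.3 °C: 24.18 kJ/kg
vaporisation at 82.3 °C: 664 kJ/kg
vapour 82.3→157 °C: 110.56 kJ/kg
Δh = 24.18 + 664 + 110.56 = 798.74 kJ/kg
Q = ṁ·Δh = 1174 kg/h × 798.74 kJ/kg = 937720 kJ/h
|Q| = 260.48 kW

Q = 260 kW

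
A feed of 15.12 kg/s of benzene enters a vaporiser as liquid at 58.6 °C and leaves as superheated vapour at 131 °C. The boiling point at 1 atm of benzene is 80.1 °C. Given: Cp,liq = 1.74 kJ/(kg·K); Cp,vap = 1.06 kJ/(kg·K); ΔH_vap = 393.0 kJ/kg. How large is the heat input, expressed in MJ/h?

liquid 58.6→80.1 °C: 37.41 kJ/kg
vaporisation at 80.1 °C: 393 kJ/kg
vapour 80.1→131 °C: 53.954 kJ/kg
Δh = 37.41 + 393 + 53.954 = 484.36 kJ/kg
Q = ṁ·Δh = 15.12 kg/s × 484.36 kJ/kg = 7323.6 kJ/s
|Q| = 7323.6 kW = 26365 MJ/h

Q = 26400 MJ/h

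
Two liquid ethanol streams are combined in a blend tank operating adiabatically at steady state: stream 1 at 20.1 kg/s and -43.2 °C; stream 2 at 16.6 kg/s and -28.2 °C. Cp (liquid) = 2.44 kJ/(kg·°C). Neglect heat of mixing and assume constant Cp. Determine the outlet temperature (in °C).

No heat crosses the boundary, so H_out = H_in.
Σ ṁᵢCp,ᵢTᵢ = 20.1×2.44×-43.2 + 16.6×2.44×-28.2 = -3260.9
Σ ṁᵢCp,ᵢ = 20.1×2.44 + 16.6×2.44 = 89.548
T_out = -3260.9 / 89.548 = -36.415 °C

T_out = -36.4 °C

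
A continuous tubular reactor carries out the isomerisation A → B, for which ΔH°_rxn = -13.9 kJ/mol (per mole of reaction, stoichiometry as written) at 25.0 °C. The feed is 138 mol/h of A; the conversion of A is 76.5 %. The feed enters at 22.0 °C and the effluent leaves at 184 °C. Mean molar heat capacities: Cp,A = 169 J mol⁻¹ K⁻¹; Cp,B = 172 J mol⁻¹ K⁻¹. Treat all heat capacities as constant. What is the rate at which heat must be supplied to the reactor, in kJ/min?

Extent of reaction ξ = 0.765 × 138 = 105.57 mol/h
Reaction term: ξ·ΔH°_rxn = 105.57 × -13.9 = -1467.4 kJ/h
Sensible, feed 22.0→25 °C: 69.966 kJ/h
Outlet flows (mol/h): A 32.43, B 105.57
Sensible, products 25→184 °C: 3758.6 kJ/h
Q = ΔH = 2361.1 kJ/h = 0.65586 kW
Heat supplied = 39.352 kJ/min

Q_in = 39.4 kJ/min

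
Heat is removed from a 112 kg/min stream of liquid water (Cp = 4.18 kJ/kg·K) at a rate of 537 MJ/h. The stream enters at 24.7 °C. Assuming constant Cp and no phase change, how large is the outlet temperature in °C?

Q = 537 MJ/h = 8950 kJ/min
ΔT = Q/(ṁ·Cp) = 8950/(112×4.18) = 19.117 K
T_out = 24.7 − 19.117 = 5.5826 °C

T_out = 5.58 °C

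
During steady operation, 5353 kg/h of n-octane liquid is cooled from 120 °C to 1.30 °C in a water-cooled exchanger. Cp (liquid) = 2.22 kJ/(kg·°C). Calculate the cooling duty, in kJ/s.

Q_c = 392 kJ/s

Q = ṁ·Cp·ΔT = 5353 × 2.22 × (1.30 − 120) = -1.4106e+06 kJ/h
Converting: 1.4106e+06 / 3600 s = 391.83 kW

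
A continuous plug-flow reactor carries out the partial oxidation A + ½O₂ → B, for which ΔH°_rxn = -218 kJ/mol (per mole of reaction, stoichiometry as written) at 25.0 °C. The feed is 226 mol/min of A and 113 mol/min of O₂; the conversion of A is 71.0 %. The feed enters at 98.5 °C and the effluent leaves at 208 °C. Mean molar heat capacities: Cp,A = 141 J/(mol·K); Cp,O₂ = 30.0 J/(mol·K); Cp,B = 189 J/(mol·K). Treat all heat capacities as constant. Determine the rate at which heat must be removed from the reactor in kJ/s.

Q_out = 503 kJ/s

Extent of reaction ξ = 0.710 × 226 = 160.46 mol/min
Reaction term: ξ·ΔH°_rxn = 160.46 × -218 = -34980 kJ/min
Sensible, feed 98.5→25 °C: -2591.3 kJ/min
Outlet flows (mol/min): A 65.54, O₂ 32.77, B 160.46
Sensible, products 25→208 °C: 7420.9 kJ/min
Q = ΔH = -30151 kJ/min = -502.51 kW
Heat removed = 502.51 kJ/s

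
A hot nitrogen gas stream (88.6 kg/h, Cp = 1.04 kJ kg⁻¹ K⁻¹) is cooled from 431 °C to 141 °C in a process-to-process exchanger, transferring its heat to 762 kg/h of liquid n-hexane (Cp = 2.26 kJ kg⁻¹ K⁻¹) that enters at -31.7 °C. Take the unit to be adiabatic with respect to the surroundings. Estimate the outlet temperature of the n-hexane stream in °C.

Heat released by hot stream: Q = 88.6 × 1.04 × (431 − 141) = 26722 kJ/h
Energy balance on cold side (adiabatic exchanger): Q = ṁ_c·Cp_c·(T_c,out − T_c,in)
T_c,out = -31.7 + 26722/(762 × 2.26) = -16.183 °C

T_c,out = -16.2 °C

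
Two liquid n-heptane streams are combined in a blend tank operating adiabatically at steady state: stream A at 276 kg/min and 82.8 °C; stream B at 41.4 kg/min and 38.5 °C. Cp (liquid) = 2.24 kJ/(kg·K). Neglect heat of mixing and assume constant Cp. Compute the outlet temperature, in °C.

T_out = 77.0 °C

Adiabatic, steady state ⇒ Σ ṁᵢCp,ᵢ(T_out − Tᵢ) = 0
Σ ṁᵢCp,ᵢTᵢ = 276×2.24×82.8 + 41.4×2.24×38.5 = 54761
Σ ṁᵢCp,ᵢ = 276×2.24 + 41.4×2.24 = 710.98
T_out = 54761 / 710.98 = 77.022 °C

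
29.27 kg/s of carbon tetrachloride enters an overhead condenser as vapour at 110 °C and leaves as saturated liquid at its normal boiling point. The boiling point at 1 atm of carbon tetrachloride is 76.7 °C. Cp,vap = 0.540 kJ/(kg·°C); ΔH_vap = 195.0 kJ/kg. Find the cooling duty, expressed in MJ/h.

Q_c = 22400 MJ/h

vapour 110→76.7 °C: -17.982 kJ/kg
condensation at 76.7 °C: -195 kJ/kg
Δh = -17.982 + -195 = -212.98 kJ/kg
Q = ṁ·Δh = 29.27 kg/s × -212.98 kJ/kg = -6234 kJ/s
|Q| = 6234 kW = 22442 MJ/h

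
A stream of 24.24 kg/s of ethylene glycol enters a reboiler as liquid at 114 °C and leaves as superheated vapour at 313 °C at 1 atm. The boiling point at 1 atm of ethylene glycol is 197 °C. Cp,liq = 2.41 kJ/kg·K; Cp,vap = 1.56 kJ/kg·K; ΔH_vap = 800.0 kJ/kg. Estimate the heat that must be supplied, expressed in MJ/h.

liquid 114→197 °C: 200.03 kJ/kg
vaporisation at 197 °C: 800 kJ/kg
vapour 197→313 °C: 180.96 kJ/kg
Δh = 200.03 + 800 + 180.96 = 1181 kJ/kg
Q = ṁ·Δh = 24.24 kg/s × 1181 kJ/kg = 28627 kJ/s
|Q| = 28627 kW = 103060 MJ/h

Q = 103000 MJ/h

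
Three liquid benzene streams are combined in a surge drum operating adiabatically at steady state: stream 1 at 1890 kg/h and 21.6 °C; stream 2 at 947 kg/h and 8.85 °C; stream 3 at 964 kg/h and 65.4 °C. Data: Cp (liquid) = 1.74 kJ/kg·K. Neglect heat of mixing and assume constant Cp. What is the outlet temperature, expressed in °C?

Energy balance with Q = 0: Σ ṁᵢCp,ᵢ(T_out − Tᵢ) = 0
T_out = Σ ṁᵢCp,ᵢTᵢ / Σ ṁᵢCp,ᵢ
      = 195320 / 6613.7 = 29.532 °C

T_out = 29.5 °C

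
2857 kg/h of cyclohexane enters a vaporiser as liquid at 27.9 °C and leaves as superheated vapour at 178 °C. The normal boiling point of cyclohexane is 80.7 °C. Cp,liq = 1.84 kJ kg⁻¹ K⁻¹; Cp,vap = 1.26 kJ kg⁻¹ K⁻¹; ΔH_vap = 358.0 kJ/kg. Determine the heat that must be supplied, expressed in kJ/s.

liquid 27.9→80.7 °C: 97.152 kJ/kg
vaporisation at 80.7 °C: 358 kJ/kg
vapour 80.7→178 °C: 122.6 kJ/kg
Δh = 97.152 + 358 + 122.6 = 577.75 kJ/kg
Q = ṁ·Δh = 2857 kg/h × 577.75 kJ/kg = 1.6506e+06 kJ/h
|Q| = 458.51 kW

Q = 459 kJ/s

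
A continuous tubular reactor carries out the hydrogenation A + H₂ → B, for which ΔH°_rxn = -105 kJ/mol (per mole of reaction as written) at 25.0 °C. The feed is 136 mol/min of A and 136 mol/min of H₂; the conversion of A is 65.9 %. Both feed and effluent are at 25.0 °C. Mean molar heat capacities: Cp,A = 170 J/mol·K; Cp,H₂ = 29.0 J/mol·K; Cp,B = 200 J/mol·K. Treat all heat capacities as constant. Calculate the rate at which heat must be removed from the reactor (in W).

Q_out = 157000 W

Extent of reaction ξ = 0.659 × 136 = 89.624 mol/min
Reaction term: ξ·ΔH°_rxn = 89.624 × -105 = -9410.5 kJ/min
Q = ΔH = -9410.5 kJ/min = -156.84 kW
Heat removed = 156840 W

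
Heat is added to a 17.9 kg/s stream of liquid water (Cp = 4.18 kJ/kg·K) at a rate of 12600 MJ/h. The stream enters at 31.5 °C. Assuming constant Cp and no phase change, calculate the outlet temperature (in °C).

T_out = 78.3 °C

Q = 12600 MJ/h = 3500 kJ/s
ΔT = Q/(ṁ·Cp) = 3500/(17.9×4.18) = 46.778 K
T_out = 31.5 + 46.778 = 78.278 °C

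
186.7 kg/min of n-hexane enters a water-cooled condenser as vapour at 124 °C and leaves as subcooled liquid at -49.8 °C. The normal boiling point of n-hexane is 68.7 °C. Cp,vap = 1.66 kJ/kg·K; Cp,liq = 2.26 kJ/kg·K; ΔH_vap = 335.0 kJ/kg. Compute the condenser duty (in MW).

Q_c = 2.16 MW

vapour 124→68.7 °C: -91.798 kJ/kg
condensation at 68.7 °C: -335 kJ/kg
liquid 68.7→-49.8 °C: -267.81 kJ/kg
Δh = -91.798 + -335 + -267.81 = -694.61 kJ/kg
Q = ṁ·Δh = 186.7 kg/min × -694.61 kJ/kg = -129680 kJ/min
|Q| = 2161.4 kW = 2.1614 MW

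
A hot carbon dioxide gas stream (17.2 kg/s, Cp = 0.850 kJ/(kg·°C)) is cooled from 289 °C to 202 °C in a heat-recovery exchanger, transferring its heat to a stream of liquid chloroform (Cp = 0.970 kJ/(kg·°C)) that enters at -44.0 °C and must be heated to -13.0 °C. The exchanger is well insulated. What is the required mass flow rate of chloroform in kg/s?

ṁ_c = 42.3 kg/s

Heat released by hot stream: Q = 17.2 × 0.850 × (289 − 202) = 1271.9 kJ/s
Energy balance on cold side (adiabatic exchanger): Q = ṁ_c·Cp_c·(T_c,out − T_c,in)
ṁ_c = 1271.9 / [0.970 × (-13.0 − -44.0)] = 42.299 kg/s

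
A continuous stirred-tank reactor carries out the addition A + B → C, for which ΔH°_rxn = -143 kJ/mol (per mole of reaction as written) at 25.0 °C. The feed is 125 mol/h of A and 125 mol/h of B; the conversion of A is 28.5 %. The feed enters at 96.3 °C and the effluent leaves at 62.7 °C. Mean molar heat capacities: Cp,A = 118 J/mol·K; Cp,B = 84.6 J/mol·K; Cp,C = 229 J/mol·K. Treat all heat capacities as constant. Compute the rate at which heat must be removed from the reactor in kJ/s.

Extent of reaction ξ = 0.285 × 125 = 35.625 mol/h
Reaction term: ξ·ΔH°_rxn = 35.625 × -143 = -5094.4 kJ/h
Sensible, feed 96.3→25 °C: -1805.7 kJ/h
Outlet flows (mol/h): A 89.375, B 89.375, C 35.625
Sensible, products 25→62.7 °C: 990.21 kJ/h
Q = ΔH = -5909.8 kJ/h = -1.6416 kW
Heat removed = 1.6416 kJ/s

Q_out = 1.64 kJ/s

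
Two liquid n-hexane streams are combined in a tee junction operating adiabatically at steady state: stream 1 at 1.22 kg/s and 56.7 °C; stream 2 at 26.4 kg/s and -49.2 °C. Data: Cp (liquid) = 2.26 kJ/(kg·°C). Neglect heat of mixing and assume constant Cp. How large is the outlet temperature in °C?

Adiabatic, steady state ⇒ Σ ṁᵢCp,ᵢ(T_out − Tᵢ) = 0
T_out = Σ ṁᵢCp,ᵢTᵢ / Σ ṁᵢCp,ᵢ
      = -2779.1 / 62.421 = -44.522 °C

T_out = -44.5 °C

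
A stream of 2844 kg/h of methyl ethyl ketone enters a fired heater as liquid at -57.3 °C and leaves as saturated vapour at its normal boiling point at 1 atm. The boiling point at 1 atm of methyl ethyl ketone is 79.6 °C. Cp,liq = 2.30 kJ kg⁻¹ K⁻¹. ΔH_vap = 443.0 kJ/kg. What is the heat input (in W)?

Q = 599000 W

liquid -57.3→79.6 °C: 314.87 kJ/kg
vaporisation at 79.6 °C: 443 kJ/kg
Δh = 314.87 + 443 = 757.87 kJ/kg
Q = ṁ·Δh = 2844 kg/h × 757.87 kJ/kg = 2.1554e+06 kJ/h
|Q| = 598.72 kW = 598720 W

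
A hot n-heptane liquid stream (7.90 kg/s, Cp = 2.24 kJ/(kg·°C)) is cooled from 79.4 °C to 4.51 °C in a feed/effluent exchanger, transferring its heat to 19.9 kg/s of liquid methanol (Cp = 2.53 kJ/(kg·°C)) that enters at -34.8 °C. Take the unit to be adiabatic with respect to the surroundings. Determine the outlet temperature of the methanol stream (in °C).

T_c,out = -8.48 °C

Heat released by hot stream: Q = 7.90 × 2.24 × (79.4 − 4.51) = 1325.3 kJ/s
Energy balance on cold side (adiabatic exchanger): Q = ṁ_c·Cp_c·(T_c,out − T_c,in)
T_c,out = -34.8 + 1325.3/(19.9 × 2.53) = -8.4776 °C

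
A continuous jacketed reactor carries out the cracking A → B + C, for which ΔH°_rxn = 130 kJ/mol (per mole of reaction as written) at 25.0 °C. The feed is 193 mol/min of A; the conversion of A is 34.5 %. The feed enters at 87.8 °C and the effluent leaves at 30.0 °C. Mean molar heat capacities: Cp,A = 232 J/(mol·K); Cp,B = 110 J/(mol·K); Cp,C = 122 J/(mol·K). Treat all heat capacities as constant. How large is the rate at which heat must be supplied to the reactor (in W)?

Extent of reaction ξ = 0.345 × 193 = 66.585 mol/min
Reaction term: ξ·ΔH°_rxn = 66.585 × 130 = 8656 kJ/min
Sensible, feed 87.8→25 °C: -2811.9 kJ/min
Outlet flows (mol/min): A 126.42, B 66.585, C 66.585
Sensible, products 25→30.0 °C: 223.88 kJ/min
Q = ΔH = 6068 kJ/min = 101.13 kW
Heat supplied = 101130 W

Q_in = 101000 W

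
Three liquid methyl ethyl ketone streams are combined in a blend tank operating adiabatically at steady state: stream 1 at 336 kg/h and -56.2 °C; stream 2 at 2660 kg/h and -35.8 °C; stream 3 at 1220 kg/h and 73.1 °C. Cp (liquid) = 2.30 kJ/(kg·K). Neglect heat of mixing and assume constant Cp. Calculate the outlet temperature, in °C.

Adiabatic, steady state ⇒ Σ ṁᵢCp,ᵢ(T_out − Tᵢ) = 0
T_out = Σ ṁᵢCp,ᵢTᵢ / Σ ṁᵢCp,ᵢ
      = -57337 / 9696.8 = -5.913 °C

T_out = -5.91 °C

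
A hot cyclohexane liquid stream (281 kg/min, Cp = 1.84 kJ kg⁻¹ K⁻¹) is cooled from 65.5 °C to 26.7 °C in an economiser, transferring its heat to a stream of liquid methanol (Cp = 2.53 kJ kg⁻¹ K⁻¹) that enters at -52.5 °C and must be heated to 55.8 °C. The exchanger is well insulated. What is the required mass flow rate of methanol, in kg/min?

ṁ_c = 73.2 kg/min

Heat released by hot stream: Q = 281 × 1.84 × (65.5 − 26.7) = 20061 kJ/min
Energy balance on cold side (adiabatic exchanger): Q = ṁ_c·Cp_c·(T_c,out − T_c,in)
ṁ_c = 20061 / [2.53 × (55.8 − -52.5)] = 73.216 kg/min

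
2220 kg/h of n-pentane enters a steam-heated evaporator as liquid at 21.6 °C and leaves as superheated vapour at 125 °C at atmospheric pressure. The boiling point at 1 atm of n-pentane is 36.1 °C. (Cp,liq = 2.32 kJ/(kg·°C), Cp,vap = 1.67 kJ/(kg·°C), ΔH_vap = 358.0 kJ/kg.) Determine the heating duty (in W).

liquid 21.6→36.1 °C: 33.64 kJ/kg
vaporisation at 36.1 °C: 358 kJ/kg
vapour 36.1→125 °C: 148.46 kJ/kg
Δh = 33.64 + 358 + 148.46 = 540.1 kJ/kg
Q = ṁ·Δh = 2220 kg/h × 540.1 kJ/kg = 1.199e+06 kJ/h
|Q| = 333.06 kW = 333060 W

Q = 333000 W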